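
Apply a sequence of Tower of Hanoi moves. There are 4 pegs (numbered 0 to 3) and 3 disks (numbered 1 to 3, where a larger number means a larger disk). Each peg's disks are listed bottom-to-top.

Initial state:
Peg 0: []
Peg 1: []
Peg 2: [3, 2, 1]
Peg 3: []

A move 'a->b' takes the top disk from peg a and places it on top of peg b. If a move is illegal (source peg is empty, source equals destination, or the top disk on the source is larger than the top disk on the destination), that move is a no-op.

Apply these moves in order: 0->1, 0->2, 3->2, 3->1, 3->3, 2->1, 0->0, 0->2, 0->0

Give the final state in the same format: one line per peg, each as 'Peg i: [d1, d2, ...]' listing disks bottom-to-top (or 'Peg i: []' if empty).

After move 1 (0->1):
Peg 0: []
Peg 1: []
Peg 2: [3, 2, 1]
Peg 3: []

After move 2 (0->2):
Peg 0: []
Peg 1: []
Peg 2: [3, 2, 1]
Peg 3: []

After move 3 (3->2):
Peg 0: []
Peg 1: []
Peg 2: [3, 2, 1]
Peg 3: []

After move 4 (3->1):
Peg 0: []
Peg 1: []
Peg 2: [3, 2, 1]
Peg 3: []

After move 5 (3->3):
Peg 0: []
Peg 1: []
Peg 2: [3, 2, 1]
Peg 3: []

After move 6 (2->1):
Peg 0: []
Peg 1: [1]
Peg 2: [3, 2]
Peg 3: []

After move 7 (0->0):
Peg 0: []
Peg 1: [1]
Peg 2: [3, 2]
Peg 3: []

After move 8 (0->2):
Peg 0: []
Peg 1: [1]
Peg 2: [3, 2]
Peg 3: []

After move 9 (0->0):
Peg 0: []
Peg 1: [1]
Peg 2: [3, 2]
Peg 3: []

Answer: Peg 0: []
Peg 1: [1]
Peg 2: [3, 2]
Peg 3: []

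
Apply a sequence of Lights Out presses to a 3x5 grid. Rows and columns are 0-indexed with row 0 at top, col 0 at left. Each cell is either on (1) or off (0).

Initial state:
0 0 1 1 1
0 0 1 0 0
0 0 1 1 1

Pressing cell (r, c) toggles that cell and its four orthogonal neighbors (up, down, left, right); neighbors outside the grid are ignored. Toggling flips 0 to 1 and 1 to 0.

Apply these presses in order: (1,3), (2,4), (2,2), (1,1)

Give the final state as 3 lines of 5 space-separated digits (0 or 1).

Answer: 0 1 1 0 1
1 1 0 1 0
0 0 0 0 0

Derivation:
After press 1 at (1,3):
0 0 1 0 1
0 0 0 1 1
0 0 1 0 1

After press 2 at (2,4):
0 0 1 0 1
0 0 0 1 0
0 0 1 1 0

After press 3 at (2,2):
0 0 1 0 1
0 0 1 1 0
0 1 0 0 0

After press 4 at (1,1):
0 1 1 0 1
1 1 0 1 0
0 0 0 0 0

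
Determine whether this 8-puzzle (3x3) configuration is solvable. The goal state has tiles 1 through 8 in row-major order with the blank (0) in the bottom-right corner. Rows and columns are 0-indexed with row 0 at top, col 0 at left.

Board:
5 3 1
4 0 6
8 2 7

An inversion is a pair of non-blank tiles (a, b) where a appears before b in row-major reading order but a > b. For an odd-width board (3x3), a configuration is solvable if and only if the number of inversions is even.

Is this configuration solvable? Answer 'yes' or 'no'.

Answer: yes

Derivation:
Inversions (pairs i<j in row-major order where tile[i] > tile[j] > 0): 10
10 is even, so the puzzle is solvable.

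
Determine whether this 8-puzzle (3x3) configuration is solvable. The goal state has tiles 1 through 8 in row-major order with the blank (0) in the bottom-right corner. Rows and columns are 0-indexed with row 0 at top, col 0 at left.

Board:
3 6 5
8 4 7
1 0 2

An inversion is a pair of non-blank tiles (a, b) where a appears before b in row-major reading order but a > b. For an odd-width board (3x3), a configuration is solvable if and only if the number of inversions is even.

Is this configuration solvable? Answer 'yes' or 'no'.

Answer: no

Derivation:
Inversions (pairs i<j in row-major order where tile[i] > tile[j] > 0): 17
17 is odd, so the puzzle is not solvable.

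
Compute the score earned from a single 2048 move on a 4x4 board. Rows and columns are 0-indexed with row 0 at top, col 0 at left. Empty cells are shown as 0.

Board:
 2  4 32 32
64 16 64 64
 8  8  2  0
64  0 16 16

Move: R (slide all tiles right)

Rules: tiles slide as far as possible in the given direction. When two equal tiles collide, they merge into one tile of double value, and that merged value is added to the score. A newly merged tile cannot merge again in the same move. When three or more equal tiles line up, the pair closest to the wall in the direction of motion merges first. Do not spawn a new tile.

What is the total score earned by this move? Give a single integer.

Slide right:
row 0: [2, 4, 32, 32] -> [0, 2, 4, 64]  score +64 (running 64)
row 1: [64, 16, 64, 64] -> [0, 64, 16, 128]  score +128 (running 192)
row 2: [8, 8, 2, 0] -> [0, 0, 16, 2]  score +16 (running 208)
row 3: [64, 0, 16, 16] -> [0, 0, 64, 32]  score +32 (running 240)
Board after move:
  0   2   4  64
  0  64  16 128
  0   0  16   2
  0   0  64  32

Answer: 240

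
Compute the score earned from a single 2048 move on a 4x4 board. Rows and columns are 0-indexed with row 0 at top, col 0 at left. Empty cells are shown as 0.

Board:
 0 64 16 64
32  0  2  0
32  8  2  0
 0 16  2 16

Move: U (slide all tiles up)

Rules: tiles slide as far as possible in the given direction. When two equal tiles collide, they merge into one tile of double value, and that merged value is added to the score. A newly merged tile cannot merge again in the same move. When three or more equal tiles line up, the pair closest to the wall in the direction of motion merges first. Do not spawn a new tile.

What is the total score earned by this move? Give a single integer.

Slide up:
col 0: [0, 32, 32, 0] -> [64, 0, 0, 0]  score +64 (running 64)
col 1: [64, 0, 8, 16] -> [64, 8, 16, 0]  score +0 (running 64)
col 2: [16, 2, 2, 2] -> [16, 4, 2, 0]  score +4 (running 68)
col 3: [64, 0, 0, 16] -> [64, 16, 0, 0]  score +0 (running 68)
Board after move:
64 64 16 64
 0  8  4 16
 0 16  2  0
 0  0  0  0

Answer: 68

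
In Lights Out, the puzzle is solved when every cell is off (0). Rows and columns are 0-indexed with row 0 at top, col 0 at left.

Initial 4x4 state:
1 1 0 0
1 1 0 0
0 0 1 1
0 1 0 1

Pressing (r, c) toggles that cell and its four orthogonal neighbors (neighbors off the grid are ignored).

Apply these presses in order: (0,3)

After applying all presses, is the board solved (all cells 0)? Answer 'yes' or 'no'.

After press 1 at (0,3):
1 1 1 1
1 1 0 1
0 0 1 1
0 1 0 1

Lights still on: 11

Answer: no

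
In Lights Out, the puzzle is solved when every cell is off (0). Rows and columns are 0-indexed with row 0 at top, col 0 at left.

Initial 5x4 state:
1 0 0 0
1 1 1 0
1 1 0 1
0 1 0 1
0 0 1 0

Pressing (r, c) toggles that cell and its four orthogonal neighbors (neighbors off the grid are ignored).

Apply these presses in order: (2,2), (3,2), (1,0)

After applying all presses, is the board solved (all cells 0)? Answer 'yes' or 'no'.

Answer: yes

Derivation:
After press 1 at (2,2):
1 0 0 0
1 1 0 0
1 0 1 0
0 1 1 1
0 0 1 0

After press 2 at (3,2):
1 0 0 0
1 1 0 0
1 0 0 0
0 0 0 0
0 0 0 0

After press 3 at (1,0):
0 0 0 0
0 0 0 0
0 0 0 0
0 0 0 0
0 0 0 0

Lights still on: 0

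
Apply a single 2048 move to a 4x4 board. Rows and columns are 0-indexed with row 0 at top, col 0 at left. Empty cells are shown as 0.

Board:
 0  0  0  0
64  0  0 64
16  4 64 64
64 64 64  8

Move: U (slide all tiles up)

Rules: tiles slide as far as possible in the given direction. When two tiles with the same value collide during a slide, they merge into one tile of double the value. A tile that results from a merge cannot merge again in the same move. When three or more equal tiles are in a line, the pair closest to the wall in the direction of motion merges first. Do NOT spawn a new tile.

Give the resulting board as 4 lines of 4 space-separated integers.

Answer:  64   4 128 128
 16  64   0   8
 64   0   0   0
  0   0   0   0

Derivation:
Slide up:
col 0: [0, 64, 16, 64] -> [64, 16, 64, 0]
col 1: [0, 0, 4, 64] -> [4, 64, 0, 0]
col 2: [0, 0, 64, 64] -> [128, 0, 0, 0]
col 3: [0, 64, 64, 8] -> [128, 8, 0, 0]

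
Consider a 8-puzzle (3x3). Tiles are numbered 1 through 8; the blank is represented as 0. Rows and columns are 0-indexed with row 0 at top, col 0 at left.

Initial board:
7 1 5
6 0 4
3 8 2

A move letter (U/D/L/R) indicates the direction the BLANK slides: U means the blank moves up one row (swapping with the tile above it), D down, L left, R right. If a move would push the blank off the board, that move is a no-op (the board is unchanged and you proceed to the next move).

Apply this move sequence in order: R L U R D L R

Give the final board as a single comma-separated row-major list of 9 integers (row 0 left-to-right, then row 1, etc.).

Answer: 7, 5, 4, 6, 1, 0, 3, 8, 2

Derivation:
After move 1 (R):
7 1 5
6 4 0
3 8 2

After move 2 (L):
7 1 5
6 0 4
3 8 2

After move 3 (U):
7 0 5
6 1 4
3 8 2

After move 4 (R):
7 5 0
6 1 4
3 8 2

After move 5 (D):
7 5 4
6 1 0
3 8 2

After move 6 (L):
7 5 4
6 0 1
3 8 2

After move 7 (R):
7 5 4
6 1 0
3 8 2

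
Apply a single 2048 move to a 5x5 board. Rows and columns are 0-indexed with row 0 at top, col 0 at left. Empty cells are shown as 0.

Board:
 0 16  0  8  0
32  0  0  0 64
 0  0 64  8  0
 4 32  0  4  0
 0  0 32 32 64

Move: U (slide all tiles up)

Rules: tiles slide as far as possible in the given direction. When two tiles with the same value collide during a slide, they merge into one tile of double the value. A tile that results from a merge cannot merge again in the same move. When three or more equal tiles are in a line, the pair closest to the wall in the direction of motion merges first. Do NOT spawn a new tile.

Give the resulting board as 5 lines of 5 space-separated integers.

Answer:  32  16  64  16 128
  4  32  32   4   0
  0   0   0  32   0
  0   0   0   0   0
  0   0   0   0   0

Derivation:
Slide up:
col 0: [0, 32, 0, 4, 0] -> [32, 4, 0, 0, 0]
col 1: [16, 0, 0, 32, 0] -> [16, 32, 0, 0, 0]
col 2: [0, 0, 64, 0, 32] -> [64, 32, 0, 0, 0]
col 3: [8, 0, 8, 4, 32] -> [16, 4, 32, 0, 0]
col 4: [0, 64, 0, 0, 64] -> [128, 0, 0, 0, 0]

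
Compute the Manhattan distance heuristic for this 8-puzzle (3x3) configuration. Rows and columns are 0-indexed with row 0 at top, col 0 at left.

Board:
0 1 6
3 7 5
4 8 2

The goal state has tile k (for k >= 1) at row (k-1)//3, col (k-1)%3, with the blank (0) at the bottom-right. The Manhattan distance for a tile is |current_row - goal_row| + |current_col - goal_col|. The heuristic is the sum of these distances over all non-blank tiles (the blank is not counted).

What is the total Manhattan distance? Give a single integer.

Answer: 12

Derivation:
Tile 1: at (0,1), goal (0,0), distance |0-0|+|1-0| = 1
Tile 6: at (0,2), goal (1,2), distance |0-1|+|2-2| = 1
Tile 3: at (1,0), goal (0,2), distance |1-0|+|0-2| = 3
Tile 7: at (1,1), goal (2,0), distance |1-2|+|1-0| = 2
Tile 5: at (1,2), goal (1,1), distance |1-1|+|2-1| = 1
Tile 4: at (2,0), goal (1,0), distance |2-1|+|0-0| = 1
Tile 8: at (2,1), goal (2,1), distance |2-2|+|1-1| = 0
Tile 2: at (2,2), goal (0,1), distance |2-0|+|2-1| = 3
Sum: 1 + 1 + 3 + 2 + 1 + 1 + 0 + 3 = 12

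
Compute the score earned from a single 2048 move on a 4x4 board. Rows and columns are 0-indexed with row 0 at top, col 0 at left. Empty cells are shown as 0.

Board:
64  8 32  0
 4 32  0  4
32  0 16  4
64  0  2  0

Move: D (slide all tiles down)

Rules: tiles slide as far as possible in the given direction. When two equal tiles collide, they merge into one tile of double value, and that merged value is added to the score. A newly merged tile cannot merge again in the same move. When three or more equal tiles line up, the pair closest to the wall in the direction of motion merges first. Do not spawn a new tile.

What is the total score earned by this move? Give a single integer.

Slide down:
col 0: [64, 4, 32, 64] -> [64, 4, 32, 64]  score +0 (running 0)
col 1: [8, 32, 0, 0] -> [0, 0, 8, 32]  score +0 (running 0)
col 2: [32, 0, 16, 2] -> [0, 32, 16, 2]  score +0 (running 0)
col 3: [0, 4, 4, 0] -> [0, 0, 0, 8]  score +8 (running 8)
Board after move:
64  0  0  0
 4  0 32  0
32  8 16  0
64 32  2  8

Answer: 8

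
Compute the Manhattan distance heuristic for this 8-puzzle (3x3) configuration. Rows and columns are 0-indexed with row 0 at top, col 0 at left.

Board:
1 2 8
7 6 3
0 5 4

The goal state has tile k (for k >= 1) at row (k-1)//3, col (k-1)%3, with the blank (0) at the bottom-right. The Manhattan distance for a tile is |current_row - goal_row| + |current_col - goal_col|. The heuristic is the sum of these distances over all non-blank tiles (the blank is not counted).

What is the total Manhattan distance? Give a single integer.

Tile 1: (0,0)->(0,0) = 0
Tile 2: (0,1)->(0,1) = 0
Tile 8: (0,2)->(2,1) = 3
Tile 7: (1,0)->(2,0) = 1
Tile 6: (1,1)->(1,2) = 1
Tile 3: (1,2)->(0,2) = 1
Tile 5: (2,1)->(1,1) = 1
Tile 4: (2,2)->(1,0) = 3
Sum: 0 + 0 + 3 + 1 + 1 + 1 + 1 + 3 = 10

Answer: 10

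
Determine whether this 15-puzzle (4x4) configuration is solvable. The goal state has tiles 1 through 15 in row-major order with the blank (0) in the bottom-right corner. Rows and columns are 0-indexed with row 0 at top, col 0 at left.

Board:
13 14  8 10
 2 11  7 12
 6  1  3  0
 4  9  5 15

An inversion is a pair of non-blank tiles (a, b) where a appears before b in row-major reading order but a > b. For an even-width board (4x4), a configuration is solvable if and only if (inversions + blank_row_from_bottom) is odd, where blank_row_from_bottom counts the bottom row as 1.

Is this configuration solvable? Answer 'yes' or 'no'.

Answer: yes

Derivation:
Inversions: 63
Blank is in row 2 (0-indexed from top), which is row 2 counting from the bottom (bottom = 1).
63 + 2 = 65, which is odd, so the puzzle is solvable.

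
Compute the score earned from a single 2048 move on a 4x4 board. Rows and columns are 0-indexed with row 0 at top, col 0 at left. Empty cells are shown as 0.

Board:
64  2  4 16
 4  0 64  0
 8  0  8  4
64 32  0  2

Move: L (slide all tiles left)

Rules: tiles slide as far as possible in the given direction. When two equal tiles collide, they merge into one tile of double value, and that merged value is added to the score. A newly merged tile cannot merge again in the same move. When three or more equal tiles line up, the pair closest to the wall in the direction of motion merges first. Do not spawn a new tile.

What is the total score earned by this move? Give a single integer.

Slide left:
row 0: [64, 2, 4, 16] -> [64, 2, 4, 16]  score +0 (running 0)
row 1: [4, 0, 64, 0] -> [4, 64, 0, 0]  score +0 (running 0)
row 2: [8, 0, 8, 4] -> [16, 4, 0, 0]  score +16 (running 16)
row 3: [64, 32, 0, 2] -> [64, 32, 2, 0]  score +0 (running 16)
Board after move:
64  2  4 16
 4 64  0  0
16  4  0  0
64 32  2  0

Answer: 16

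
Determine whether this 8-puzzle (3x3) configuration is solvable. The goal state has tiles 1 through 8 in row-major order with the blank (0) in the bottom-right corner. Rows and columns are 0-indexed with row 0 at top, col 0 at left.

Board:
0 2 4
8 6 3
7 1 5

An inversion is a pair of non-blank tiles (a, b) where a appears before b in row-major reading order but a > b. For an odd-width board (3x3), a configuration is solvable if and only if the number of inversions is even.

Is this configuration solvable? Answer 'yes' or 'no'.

Inversions (pairs i<j in row-major order where tile[i] > tile[j] > 0): 14
14 is even, so the puzzle is solvable.

Answer: yes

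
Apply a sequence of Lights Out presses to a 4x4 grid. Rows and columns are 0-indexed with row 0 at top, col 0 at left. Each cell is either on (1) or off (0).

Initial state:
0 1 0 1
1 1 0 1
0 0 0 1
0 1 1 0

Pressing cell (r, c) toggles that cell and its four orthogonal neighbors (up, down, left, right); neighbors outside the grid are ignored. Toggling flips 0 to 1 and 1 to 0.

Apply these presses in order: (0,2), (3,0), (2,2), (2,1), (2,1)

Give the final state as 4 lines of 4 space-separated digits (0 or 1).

After press 1 at (0,2):
0 0 1 0
1 1 1 1
0 0 0 1
0 1 1 0

After press 2 at (3,0):
0 0 1 0
1 1 1 1
1 0 0 1
1 0 1 0

After press 3 at (2,2):
0 0 1 0
1 1 0 1
1 1 1 0
1 0 0 0

After press 4 at (2,1):
0 0 1 0
1 0 0 1
0 0 0 0
1 1 0 0

After press 5 at (2,1):
0 0 1 0
1 1 0 1
1 1 1 0
1 0 0 0

Answer: 0 0 1 0
1 1 0 1
1 1 1 0
1 0 0 0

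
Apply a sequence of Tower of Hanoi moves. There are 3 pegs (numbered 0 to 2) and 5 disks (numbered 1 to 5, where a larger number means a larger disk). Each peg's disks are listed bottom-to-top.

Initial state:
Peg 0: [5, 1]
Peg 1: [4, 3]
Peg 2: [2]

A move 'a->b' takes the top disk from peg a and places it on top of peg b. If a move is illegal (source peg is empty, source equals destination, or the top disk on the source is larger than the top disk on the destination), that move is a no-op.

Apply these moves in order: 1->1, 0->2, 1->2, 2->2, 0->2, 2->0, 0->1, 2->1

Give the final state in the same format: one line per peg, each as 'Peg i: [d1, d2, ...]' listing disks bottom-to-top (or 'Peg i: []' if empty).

Answer: Peg 0: [5]
Peg 1: [4, 3, 1]
Peg 2: [2]

Derivation:
After move 1 (1->1):
Peg 0: [5, 1]
Peg 1: [4, 3]
Peg 2: [2]

After move 2 (0->2):
Peg 0: [5]
Peg 1: [4, 3]
Peg 2: [2, 1]

After move 3 (1->2):
Peg 0: [5]
Peg 1: [4, 3]
Peg 2: [2, 1]

After move 4 (2->2):
Peg 0: [5]
Peg 1: [4, 3]
Peg 2: [2, 1]

After move 5 (0->2):
Peg 0: [5]
Peg 1: [4, 3]
Peg 2: [2, 1]

After move 6 (2->0):
Peg 0: [5, 1]
Peg 1: [4, 3]
Peg 2: [2]

After move 7 (0->1):
Peg 0: [5]
Peg 1: [4, 3, 1]
Peg 2: [2]

After move 8 (2->1):
Peg 0: [5]
Peg 1: [4, 3, 1]
Peg 2: [2]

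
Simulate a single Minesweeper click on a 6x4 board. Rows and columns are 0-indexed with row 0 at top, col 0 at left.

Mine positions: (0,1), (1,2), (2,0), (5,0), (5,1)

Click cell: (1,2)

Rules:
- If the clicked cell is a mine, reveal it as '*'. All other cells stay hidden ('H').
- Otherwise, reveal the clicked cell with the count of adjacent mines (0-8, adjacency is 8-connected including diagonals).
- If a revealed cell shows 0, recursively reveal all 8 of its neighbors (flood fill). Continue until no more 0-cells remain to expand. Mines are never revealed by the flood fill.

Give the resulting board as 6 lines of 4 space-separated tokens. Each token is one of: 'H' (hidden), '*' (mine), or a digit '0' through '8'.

H H H H
H H * H
H H H H
H H H H
H H H H
H H H H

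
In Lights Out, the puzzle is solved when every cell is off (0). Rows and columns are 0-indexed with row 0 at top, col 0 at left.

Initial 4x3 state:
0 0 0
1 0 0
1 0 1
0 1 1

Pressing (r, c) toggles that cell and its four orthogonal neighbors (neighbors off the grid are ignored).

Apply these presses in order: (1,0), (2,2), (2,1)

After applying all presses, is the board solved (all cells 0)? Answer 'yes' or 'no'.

After press 1 at (1,0):
1 0 0
0 1 0
0 0 1
0 1 1

After press 2 at (2,2):
1 0 0
0 1 1
0 1 0
0 1 0

After press 3 at (2,1):
1 0 0
0 0 1
1 0 1
0 0 0

Lights still on: 4

Answer: no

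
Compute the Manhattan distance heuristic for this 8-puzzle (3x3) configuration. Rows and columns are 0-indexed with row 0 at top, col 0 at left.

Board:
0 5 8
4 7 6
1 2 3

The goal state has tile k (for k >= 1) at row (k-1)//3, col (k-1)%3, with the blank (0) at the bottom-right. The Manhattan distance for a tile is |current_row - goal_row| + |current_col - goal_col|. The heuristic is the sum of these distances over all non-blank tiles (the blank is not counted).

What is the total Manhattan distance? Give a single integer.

Answer: 12

Derivation:
Tile 5: at (0,1), goal (1,1), distance |0-1|+|1-1| = 1
Tile 8: at (0,2), goal (2,1), distance |0-2|+|2-1| = 3
Tile 4: at (1,0), goal (1,0), distance |1-1|+|0-0| = 0
Tile 7: at (1,1), goal (2,0), distance |1-2|+|1-0| = 2
Tile 6: at (1,2), goal (1,2), distance |1-1|+|2-2| = 0
Tile 1: at (2,0), goal (0,0), distance |2-0|+|0-0| = 2
Tile 2: at (2,1), goal (0,1), distance |2-0|+|1-1| = 2
Tile 3: at (2,2), goal (0,2), distance |2-0|+|2-2| = 2
Sum: 1 + 3 + 0 + 2 + 0 + 2 + 2 + 2 = 12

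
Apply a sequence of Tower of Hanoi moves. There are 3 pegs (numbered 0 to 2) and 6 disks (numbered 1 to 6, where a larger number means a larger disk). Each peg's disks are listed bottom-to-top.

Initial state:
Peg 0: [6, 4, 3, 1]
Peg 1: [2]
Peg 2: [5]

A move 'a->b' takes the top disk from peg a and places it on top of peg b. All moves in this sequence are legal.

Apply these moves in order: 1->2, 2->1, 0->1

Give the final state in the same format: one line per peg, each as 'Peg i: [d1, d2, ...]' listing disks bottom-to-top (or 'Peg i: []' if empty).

Answer: Peg 0: [6, 4, 3]
Peg 1: [2, 1]
Peg 2: [5]

Derivation:
After move 1 (1->2):
Peg 0: [6, 4, 3, 1]
Peg 1: []
Peg 2: [5, 2]

After move 2 (2->1):
Peg 0: [6, 4, 3, 1]
Peg 1: [2]
Peg 2: [5]

After move 3 (0->1):
Peg 0: [6, 4, 3]
Peg 1: [2, 1]
Peg 2: [5]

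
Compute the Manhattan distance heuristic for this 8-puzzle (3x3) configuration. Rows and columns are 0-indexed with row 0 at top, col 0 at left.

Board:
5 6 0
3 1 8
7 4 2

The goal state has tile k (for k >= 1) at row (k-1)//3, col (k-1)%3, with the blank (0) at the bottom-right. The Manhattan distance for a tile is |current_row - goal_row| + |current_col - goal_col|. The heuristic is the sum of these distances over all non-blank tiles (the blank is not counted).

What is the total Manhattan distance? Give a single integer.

Answer: 16

Derivation:
Tile 5: (0,0)->(1,1) = 2
Tile 6: (0,1)->(1,2) = 2
Tile 3: (1,0)->(0,2) = 3
Tile 1: (1,1)->(0,0) = 2
Tile 8: (1,2)->(2,1) = 2
Tile 7: (2,0)->(2,0) = 0
Tile 4: (2,1)->(1,0) = 2
Tile 2: (2,2)->(0,1) = 3
Sum: 2 + 2 + 3 + 2 + 2 + 0 + 2 + 3 = 16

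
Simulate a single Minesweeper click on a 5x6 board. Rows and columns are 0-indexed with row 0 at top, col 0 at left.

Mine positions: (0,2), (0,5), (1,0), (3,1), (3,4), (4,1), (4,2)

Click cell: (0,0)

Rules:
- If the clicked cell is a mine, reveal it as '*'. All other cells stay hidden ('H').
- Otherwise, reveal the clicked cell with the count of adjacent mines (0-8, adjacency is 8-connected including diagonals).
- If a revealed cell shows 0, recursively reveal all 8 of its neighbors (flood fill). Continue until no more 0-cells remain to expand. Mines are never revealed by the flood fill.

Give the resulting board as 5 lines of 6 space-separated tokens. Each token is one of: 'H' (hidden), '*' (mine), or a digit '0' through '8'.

1 H H H H H
H H H H H H
H H H H H H
H H H H H H
H H H H H H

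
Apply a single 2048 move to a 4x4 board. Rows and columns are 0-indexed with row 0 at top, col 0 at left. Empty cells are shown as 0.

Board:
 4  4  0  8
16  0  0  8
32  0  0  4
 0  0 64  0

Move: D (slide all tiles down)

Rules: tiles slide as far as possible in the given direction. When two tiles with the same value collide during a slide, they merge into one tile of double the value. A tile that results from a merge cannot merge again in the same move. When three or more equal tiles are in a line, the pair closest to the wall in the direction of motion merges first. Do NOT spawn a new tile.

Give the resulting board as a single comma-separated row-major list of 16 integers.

Slide down:
col 0: [4, 16, 32, 0] -> [0, 4, 16, 32]
col 1: [4, 0, 0, 0] -> [0, 0, 0, 4]
col 2: [0, 0, 0, 64] -> [0, 0, 0, 64]
col 3: [8, 8, 4, 0] -> [0, 0, 16, 4]

Answer: 0, 0, 0, 0, 4, 0, 0, 0, 16, 0, 0, 16, 32, 4, 64, 4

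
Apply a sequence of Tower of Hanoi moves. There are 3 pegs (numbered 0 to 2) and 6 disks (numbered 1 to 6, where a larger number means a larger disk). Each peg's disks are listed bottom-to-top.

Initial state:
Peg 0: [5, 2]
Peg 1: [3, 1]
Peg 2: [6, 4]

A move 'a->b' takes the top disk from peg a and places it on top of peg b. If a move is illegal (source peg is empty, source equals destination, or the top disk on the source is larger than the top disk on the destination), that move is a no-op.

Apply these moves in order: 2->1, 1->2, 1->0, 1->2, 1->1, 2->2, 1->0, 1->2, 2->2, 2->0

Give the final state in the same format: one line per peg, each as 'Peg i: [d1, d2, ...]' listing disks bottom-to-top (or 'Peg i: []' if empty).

After move 1 (2->1):
Peg 0: [5, 2]
Peg 1: [3, 1]
Peg 2: [6, 4]

After move 2 (1->2):
Peg 0: [5, 2]
Peg 1: [3]
Peg 2: [6, 4, 1]

After move 3 (1->0):
Peg 0: [5, 2]
Peg 1: [3]
Peg 2: [6, 4, 1]

After move 4 (1->2):
Peg 0: [5, 2]
Peg 1: [3]
Peg 2: [6, 4, 1]

After move 5 (1->1):
Peg 0: [5, 2]
Peg 1: [3]
Peg 2: [6, 4, 1]

After move 6 (2->2):
Peg 0: [5, 2]
Peg 1: [3]
Peg 2: [6, 4, 1]

After move 7 (1->0):
Peg 0: [5, 2]
Peg 1: [3]
Peg 2: [6, 4, 1]

After move 8 (1->2):
Peg 0: [5, 2]
Peg 1: [3]
Peg 2: [6, 4, 1]

After move 9 (2->2):
Peg 0: [5, 2]
Peg 1: [3]
Peg 2: [6, 4, 1]

After move 10 (2->0):
Peg 0: [5, 2, 1]
Peg 1: [3]
Peg 2: [6, 4]

Answer: Peg 0: [5, 2, 1]
Peg 1: [3]
Peg 2: [6, 4]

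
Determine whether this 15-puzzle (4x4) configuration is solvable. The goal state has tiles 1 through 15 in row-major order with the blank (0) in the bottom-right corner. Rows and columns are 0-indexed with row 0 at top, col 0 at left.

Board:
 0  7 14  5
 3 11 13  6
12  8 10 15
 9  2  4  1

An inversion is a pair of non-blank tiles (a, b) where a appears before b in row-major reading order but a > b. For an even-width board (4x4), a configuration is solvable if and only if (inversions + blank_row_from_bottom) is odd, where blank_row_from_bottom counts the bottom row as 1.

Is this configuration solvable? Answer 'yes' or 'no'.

Inversions: 64
Blank is in row 0 (0-indexed from top), which is row 4 counting from the bottom (bottom = 1).
64 + 4 = 68, which is even, so the puzzle is not solvable.

Answer: no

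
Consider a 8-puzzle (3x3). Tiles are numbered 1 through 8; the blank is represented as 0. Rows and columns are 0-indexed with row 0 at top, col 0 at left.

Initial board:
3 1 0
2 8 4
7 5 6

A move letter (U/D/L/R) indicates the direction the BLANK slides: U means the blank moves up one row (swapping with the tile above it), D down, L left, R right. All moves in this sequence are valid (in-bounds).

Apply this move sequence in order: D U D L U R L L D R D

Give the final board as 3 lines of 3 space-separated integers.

After move 1 (D):
3 1 4
2 8 0
7 5 6

After move 2 (U):
3 1 0
2 8 4
7 5 6

After move 3 (D):
3 1 4
2 8 0
7 5 6

After move 4 (L):
3 1 4
2 0 8
7 5 6

After move 5 (U):
3 0 4
2 1 8
7 5 6

After move 6 (R):
3 4 0
2 1 8
7 5 6

After move 7 (L):
3 0 4
2 1 8
7 5 6

After move 8 (L):
0 3 4
2 1 8
7 5 6

After move 9 (D):
2 3 4
0 1 8
7 5 6

After move 10 (R):
2 3 4
1 0 8
7 5 6

After move 11 (D):
2 3 4
1 5 8
7 0 6

Answer: 2 3 4
1 5 8
7 0 6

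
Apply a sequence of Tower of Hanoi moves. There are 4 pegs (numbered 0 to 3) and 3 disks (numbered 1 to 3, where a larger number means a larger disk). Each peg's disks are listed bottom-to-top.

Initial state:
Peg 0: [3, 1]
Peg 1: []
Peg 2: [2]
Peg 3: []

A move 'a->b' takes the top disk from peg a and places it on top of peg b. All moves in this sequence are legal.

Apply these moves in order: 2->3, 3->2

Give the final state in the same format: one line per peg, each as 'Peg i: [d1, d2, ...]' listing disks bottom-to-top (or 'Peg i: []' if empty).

After move 1 (2->3):
Peg 0: [3, 1]
Peg 1: []
Peg 2: []
Peg 3: [2]

After move 2 (3->2):
Peg 0: [3, 1]
Peg 1: []
Peg 2: [2]
Peg 3: []

Answer: Peg 0: [3, 1]
Peg 1: []
Peg 2: [2]
Peg 3: []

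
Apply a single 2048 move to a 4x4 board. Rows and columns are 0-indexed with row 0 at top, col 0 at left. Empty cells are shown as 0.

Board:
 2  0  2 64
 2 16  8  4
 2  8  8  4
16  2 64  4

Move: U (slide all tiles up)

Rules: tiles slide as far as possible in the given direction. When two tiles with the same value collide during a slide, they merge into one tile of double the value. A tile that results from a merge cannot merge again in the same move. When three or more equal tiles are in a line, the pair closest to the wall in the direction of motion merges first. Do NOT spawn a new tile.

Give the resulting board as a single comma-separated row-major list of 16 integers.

Slide up:
col 0: [2, 2, 2, 16] -> [4, 2, 16, 0]
col 1: [0, 16, 8, 2] -> [16, 8, 2, 0]
col 2: [2, 8, 8, 64] -> [2, 16, 64, 0]
col 3: [64, 4, 4, 4] -> [64, 8, 4, 0]

Answer: 4, 16, 2, 64, 2, 8, 16, 8, 16, 2, 64, 4, 0, 0, 0, 0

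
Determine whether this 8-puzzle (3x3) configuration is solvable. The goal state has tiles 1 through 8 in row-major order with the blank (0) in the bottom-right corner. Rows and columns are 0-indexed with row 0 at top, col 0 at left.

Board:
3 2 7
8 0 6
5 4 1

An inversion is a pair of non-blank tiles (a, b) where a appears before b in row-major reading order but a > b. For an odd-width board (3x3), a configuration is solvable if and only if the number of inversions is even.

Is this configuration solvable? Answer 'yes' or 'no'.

Answer: no

Derivation:
Inversions (pairs i<j in row-major order where tile[i] > tile[j] > 0): 17
17 is odd, so the puzzle is not solvable.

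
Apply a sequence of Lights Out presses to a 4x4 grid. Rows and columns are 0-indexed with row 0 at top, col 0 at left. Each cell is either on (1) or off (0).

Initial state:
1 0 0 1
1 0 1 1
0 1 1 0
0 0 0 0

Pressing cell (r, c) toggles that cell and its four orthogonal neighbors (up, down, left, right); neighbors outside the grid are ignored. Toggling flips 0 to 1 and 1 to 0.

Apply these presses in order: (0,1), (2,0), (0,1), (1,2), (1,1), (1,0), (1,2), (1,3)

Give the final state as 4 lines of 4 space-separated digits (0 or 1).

After press 1 at (0,1):
0 1 1 1
1 1 1 1
0 1 1 0
0 0 0 0

After press 2 at (2,0):
0 1 1 1
0 1 1 1
1 0 1 0
1 0 0 0

After press 3 at (0,1):
1 0 0 1
0 0 1 1
1 0 1 0
1 0 0 0

After press 4 at (1,2):
1 0 1 1
0 1 0 0
1 0 0 0
1 0 0 0

After press 5 at (1,1):
1 1 1 1
1 0 1 0
1 1 0 0
1 0 0 0

After press 6 at (1,0):
0 1 1 1
0 1 1 0
0 1 0 0
1 0 0 0

After press 7 at (1,2):
0 1 0 1
0 0 0 1
0 1 1 0
1 0 0 0

After press 8 at (1,3):
0 1 0 0
0 0 1 0
0 1 1 1
1 0 0 0

Answer: 0 1 0 0
0 0 1 0
0 1 1 1
1 0 0 0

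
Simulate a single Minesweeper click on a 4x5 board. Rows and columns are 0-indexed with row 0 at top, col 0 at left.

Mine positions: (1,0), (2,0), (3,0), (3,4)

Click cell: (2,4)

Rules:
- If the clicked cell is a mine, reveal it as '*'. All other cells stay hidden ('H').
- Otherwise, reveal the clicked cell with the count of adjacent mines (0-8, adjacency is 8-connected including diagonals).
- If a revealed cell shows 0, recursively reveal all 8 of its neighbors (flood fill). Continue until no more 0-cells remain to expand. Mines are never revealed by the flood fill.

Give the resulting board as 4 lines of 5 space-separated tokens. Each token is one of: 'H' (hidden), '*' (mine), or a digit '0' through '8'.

H H H H H
H H H H H
H H H H 1
H H H H H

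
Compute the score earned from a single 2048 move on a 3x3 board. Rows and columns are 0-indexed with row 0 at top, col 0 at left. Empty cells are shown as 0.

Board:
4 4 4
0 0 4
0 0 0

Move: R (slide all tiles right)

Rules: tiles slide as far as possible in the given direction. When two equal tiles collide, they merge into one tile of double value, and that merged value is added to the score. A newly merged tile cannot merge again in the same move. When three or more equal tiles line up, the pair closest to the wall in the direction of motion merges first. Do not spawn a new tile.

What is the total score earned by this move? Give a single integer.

Slide right:
row 0: [4, 4, 4] -> [0, 4, 8]  score +8 (running 8)
row 1: [0, 0, 4] -> [0, 0, 4]  score +0 (running 8)
row 2: [0, 0, 0] -> [0, 0, 0]  score +0 (running 8)
Board after move:
0 4 8
0 0 4
0 0 0

Answer: 8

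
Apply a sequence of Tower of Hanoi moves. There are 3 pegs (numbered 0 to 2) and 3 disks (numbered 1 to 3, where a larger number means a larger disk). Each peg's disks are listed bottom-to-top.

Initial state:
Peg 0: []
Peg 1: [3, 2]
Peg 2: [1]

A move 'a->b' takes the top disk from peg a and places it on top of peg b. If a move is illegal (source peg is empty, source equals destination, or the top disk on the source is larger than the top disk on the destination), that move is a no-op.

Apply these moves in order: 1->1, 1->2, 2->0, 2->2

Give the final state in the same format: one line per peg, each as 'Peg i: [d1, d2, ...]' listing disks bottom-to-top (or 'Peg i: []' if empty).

After move 1 (1->1):
Peg 0: []
Peg 1: [3, 2]
Peg 2: [1]

After move 2 (1->2):
Peg 0: []
Peg 1: [3, 2]
Peg 2: [1]

After move 3 (2->0):
Peg 0: [1]
Peg 1: [3, 2]
Peg 2: []

After move 4 (2->2):
Peg 0: [1]
Peg 1: [3, 2]
Peg 2: []

Answer: Peg 0: [1]
Peg 1: [3, 2]
Peg 2: []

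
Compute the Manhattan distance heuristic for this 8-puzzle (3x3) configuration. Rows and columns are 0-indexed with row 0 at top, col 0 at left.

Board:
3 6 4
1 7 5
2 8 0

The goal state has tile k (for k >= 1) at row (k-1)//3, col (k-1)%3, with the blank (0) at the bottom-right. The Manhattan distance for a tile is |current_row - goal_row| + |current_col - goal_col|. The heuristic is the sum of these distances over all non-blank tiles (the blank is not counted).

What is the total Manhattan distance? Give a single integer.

Answer: 14

Derivation:
Tile 3: at (0,0), goal (0,2), distance |0-0|+|0-2| = 2
Tile 6: at (0,1), goal (1,2), distance |0-1|+|1-2| = 2
Tile 4: at (0,2), goal (1,0), distance |0-1|+|2-0| = 3
Tile 1: at (1,0), goal (0,0), distance |1-0|+|0-0| = 1
Tile 7: at (1,1), goal (2,0), distance |1-2|+|1-0| = 2
Tile 5: at (1,2), goal (1,1), distance |1-1|+|2-1| = 1
Tile 2: at (2,0), goal (0,1), distance |2-0|+|0-1| = 3
Tile 8: at (2,1), goal (2,1), distance |2-2|+|1-1| = 0
Sum: 2 + 2 + 3 + 1 + 2 + 1 + 3 + 0 = 14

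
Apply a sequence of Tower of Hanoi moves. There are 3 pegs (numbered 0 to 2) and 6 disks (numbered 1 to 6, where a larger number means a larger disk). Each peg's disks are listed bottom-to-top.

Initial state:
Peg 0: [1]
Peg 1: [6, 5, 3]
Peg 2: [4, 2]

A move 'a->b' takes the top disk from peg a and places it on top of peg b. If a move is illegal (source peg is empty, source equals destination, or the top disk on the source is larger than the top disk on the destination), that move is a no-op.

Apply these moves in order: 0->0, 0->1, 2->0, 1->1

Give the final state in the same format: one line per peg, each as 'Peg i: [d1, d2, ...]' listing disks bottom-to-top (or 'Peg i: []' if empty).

Answer: Peg 0: [2]
Peg 1: [6, 5, 3, 1]
Peg 2: [4]

Derivation:
After move 1 (0->0):
Peg 0: [1]
Peg 1: [6, 5, 3]
Peg 2: [4, 2]

After move 2 (0->1):
Peg 0: []
Peg 1: [6, 5, 3, 1]
Peg 2: [4, 2]

After move 3 (2->0):
Peg 0: [2]
Peg 1: [6, 5, 3, 1]
Peg 2: [4]

After move 4 (1->1):
Peg 0: [2]
Peg 1: [6, 5, 3, 1]
Peg 2: [4]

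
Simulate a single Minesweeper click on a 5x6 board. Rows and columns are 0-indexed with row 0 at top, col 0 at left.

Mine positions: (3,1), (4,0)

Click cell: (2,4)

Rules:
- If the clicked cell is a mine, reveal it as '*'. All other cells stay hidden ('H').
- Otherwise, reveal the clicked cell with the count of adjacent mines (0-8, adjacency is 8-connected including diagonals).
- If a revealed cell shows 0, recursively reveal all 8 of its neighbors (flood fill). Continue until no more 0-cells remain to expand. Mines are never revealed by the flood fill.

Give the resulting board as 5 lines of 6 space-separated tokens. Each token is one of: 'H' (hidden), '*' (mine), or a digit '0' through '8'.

0 0 0 0 0 0
0 0 0 0 0 0
1 1 1 0 0 0
H H 1 0 0 0
H H 1 0 0 0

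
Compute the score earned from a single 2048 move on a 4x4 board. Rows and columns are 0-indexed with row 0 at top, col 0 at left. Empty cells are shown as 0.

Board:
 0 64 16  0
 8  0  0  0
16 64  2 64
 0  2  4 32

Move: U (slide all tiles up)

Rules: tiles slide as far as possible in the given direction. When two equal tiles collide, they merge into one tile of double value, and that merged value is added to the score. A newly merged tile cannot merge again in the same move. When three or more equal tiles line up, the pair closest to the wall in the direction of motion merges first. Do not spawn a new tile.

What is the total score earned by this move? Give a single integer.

Slide up:
col 0: [0, 8, 16, 0] -> [8, 16, 0, 0]  score +0 (running 0)
col 1: [64, 0, 64, 2] -> [128, 2, 0, 0]  score +128 (running 128)
col 2: [16, 0, 2, 4] -> [16, 2, 4, 0]  score +0 (running 128)
col 3: [0, 0, 64, 32] -> [64, 32, 0, 0]  score +0 (running 128)
Board after move:
  8 128  16  64
 16   2   2  32
  0   0   4   0
  0   0   0   0

Answer: 128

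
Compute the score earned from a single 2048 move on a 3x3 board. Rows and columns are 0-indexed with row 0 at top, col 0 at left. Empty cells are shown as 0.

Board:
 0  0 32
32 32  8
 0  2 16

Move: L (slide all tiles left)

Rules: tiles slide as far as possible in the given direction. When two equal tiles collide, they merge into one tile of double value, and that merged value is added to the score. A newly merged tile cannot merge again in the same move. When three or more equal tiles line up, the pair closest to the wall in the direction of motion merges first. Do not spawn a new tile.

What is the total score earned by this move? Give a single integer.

Slide left:
row 0: [0, 0, 32] -> [32, 0, 0]  score +0 (running 0)
row 1: [32, 32, 8] -> [64, 8, 0]  score +64 (running 64)
row 2: [0, 2, 16] -> [2, 16, 0]  score +0 (running 64)
Board after move:
32  0  0
64  8  0
 2 16  0

Answer: 64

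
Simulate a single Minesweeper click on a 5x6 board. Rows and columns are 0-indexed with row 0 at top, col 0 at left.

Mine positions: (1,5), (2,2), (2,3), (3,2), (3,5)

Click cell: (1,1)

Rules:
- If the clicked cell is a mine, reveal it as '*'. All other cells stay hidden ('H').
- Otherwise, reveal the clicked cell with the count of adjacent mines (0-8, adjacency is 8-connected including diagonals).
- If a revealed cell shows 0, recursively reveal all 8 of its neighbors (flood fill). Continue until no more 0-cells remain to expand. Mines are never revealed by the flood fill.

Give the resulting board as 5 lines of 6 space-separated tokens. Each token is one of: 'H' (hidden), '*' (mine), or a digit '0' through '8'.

H H H H H H
H 1 H H H H
H H H H H H
H H H H H H
H H H H H H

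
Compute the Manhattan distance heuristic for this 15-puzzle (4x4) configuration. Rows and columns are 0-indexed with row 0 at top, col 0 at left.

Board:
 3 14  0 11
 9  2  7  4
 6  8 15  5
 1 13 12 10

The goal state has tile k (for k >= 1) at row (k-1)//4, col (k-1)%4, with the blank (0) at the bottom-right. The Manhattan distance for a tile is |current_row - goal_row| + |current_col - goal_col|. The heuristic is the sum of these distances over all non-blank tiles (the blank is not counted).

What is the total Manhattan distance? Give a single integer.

Tile 3: at (0,0), goal (0,2), distance |0-0|+|0-2| = 2
Tile 14: at (0,1), goal (3,1), distance |0-3|+|1-1| = 3
Tile 11: at (0,3), goal (2,2), distance |0-2|+|3-2| = 3
Tile 9: at (1,0), goal (2,0), distance |1-2|+|0-0| = 1
Tile 2: at (1,1), goal (0,1), distance |1-0|+|1-1| = 1
Tile 7: at (1,2), goal (1,2), distance |1-1|+|2-2| = 0
Tile 4: at (1,3), goal (0,3), distance |1-0|+|3-3| = 1
Tile 6: at (2,0), goal (1,1), distance |2-1|+|0-1| = 2
Tile 8: at (2,1), goal (1,3), distance |2-1|+|1-3| = 3
Tile 15: at (2,2), goal (3,2), distance |2-3|+|2-2| = 1
Tile 5: at (2,3), goal (1,0), distance |2-1|+|3-0| = 4
Tile 1: at (3,0), goal (0,0), distance |3-0|+|0-0| = 3
Tile 13: at (3,1), goal (3,0), distance |3-3|+|1-0| = 1
Tile 12: at (3,2), goal (2,3), distance |3-2|+|2-3| = 2
Tile 10: at (3,3), goal (2,1), distance |3-2|+|3-1| = 3
Sum: 2 + 3 + 3 + 1 + 1 + 0 + 1 + 2 + 3 + 1 + 4 + 3 + 1 + 2 + 3 = 30

Answer: 30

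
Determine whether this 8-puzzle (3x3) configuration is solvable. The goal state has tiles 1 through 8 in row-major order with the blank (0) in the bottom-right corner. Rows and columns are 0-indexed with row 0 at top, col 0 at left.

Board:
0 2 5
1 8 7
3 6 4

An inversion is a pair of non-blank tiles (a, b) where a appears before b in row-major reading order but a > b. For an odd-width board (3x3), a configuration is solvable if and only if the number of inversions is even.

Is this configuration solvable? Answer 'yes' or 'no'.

Answer: yes

Derivation:
Inversions (pairs i<j in row-major order where tile[i] > tile[j] > 0): 12
12 is even, so the puzzle is solvable.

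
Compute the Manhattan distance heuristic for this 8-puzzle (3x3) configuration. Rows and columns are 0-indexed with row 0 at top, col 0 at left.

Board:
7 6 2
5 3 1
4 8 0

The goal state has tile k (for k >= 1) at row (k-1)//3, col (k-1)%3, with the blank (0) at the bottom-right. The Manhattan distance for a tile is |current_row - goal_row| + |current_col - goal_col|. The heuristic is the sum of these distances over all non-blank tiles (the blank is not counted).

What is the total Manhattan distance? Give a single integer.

Tile 7: at (0,0), goal (2,0), distance |0-2|+|0-0| = 2
Tile 6: at (0,1), goal (1,2), distance |0-1|+|1-2| = 2
Tile 2: at (0,2), goal (0,1), distance |0-0|+|2-1| = 1
Tile 5: at (1,0), goal (1,1), distance |1-1|+|0-1| = 1
Tile 3: at (1,1), goal (0,2), distance |1-0|+|1-2| = 2
Tile 1: at (1,2), goal (0,0), distance |1-0|+|2-0| = 3
Tile 4: at (2,0), goal (1,0), distance |2-1|+|0-0| = 1
Tile 8: at (2,1), goal (2,1), distance |2-2|+|1-1| = 0
Sum: 2 + 2 + 1 + 1 + 2 + 3 + 1 + 0 = 12

Answer: 12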